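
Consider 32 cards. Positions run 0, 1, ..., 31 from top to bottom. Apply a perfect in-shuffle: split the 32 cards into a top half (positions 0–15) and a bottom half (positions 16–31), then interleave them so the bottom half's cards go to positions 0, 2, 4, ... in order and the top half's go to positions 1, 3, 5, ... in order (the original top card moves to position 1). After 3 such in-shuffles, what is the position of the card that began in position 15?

Track the card's position through each in-shuffle:
15 → 31 → 30 → 28

28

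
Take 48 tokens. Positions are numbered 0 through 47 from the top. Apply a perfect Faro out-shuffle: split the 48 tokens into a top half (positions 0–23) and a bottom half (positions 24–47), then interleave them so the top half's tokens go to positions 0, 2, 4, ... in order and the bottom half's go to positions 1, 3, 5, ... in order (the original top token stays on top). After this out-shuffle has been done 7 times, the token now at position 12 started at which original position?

28

Work backwards from position 12, undoing one out-shuffle at a time:
12 ← 6 ← 3 ← 25 ← 36 ← 18 ← 9 ← 28
So the token now at position 12 started at position 28.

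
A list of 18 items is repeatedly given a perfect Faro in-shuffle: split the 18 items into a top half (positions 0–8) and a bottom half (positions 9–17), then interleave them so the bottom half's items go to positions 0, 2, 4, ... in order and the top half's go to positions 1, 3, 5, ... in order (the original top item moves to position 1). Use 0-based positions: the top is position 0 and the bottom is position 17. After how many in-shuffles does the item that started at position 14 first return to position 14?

18

Follow position 14 under repeated in-shuffles:
14 → 10 → 2 → 5 → 11 → 4 → 9 → 0 → 1 → 3 → 7 → 15 → 12 → 6 → 13 → 8 → 17 → 16 → 14
It first returns after 18 in-shuffles.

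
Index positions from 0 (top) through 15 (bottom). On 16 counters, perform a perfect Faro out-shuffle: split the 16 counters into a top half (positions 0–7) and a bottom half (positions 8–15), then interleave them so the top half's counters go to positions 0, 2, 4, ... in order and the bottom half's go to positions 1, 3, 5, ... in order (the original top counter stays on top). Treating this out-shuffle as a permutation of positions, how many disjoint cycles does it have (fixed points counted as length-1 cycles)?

6

Trace each unvisited position around until it returns:
(0) (1 2 4 8) (3 6 12 9) (5 10) (7 14 13 11) (15)
6 cycles in total.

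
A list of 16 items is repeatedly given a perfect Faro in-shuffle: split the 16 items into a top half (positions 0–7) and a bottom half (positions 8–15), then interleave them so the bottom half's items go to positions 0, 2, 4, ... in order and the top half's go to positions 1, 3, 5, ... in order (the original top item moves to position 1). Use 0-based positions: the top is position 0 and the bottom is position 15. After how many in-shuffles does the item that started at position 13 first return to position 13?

Follow position 13 under repeated in-shuffles:
13 → 10 → 4 → 9 → 2 → 5 → 11 → 6 → 13
It first returns after 8 in-shuffles.

8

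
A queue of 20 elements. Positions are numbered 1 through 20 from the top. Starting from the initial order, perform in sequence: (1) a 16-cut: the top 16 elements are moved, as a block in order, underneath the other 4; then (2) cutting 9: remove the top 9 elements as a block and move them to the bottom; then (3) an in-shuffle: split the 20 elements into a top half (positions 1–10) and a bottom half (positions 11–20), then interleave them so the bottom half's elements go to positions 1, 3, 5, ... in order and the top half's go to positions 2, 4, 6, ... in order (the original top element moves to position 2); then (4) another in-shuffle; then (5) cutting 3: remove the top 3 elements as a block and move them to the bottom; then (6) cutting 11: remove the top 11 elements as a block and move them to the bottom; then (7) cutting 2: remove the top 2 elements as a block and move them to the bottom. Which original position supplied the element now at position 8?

6

Undo the operations in reverse order, starting from position 8:
  undo op 7 (cut 2): 8 ← 10
  undo op 6 (cut 11): 10 ← 1
  undo op 5 (cut 3): 1 ← 4
  undo op 4 (in-shuffle, from top half): 4 ← 2
  undo op 3 (in-shuffle, from top half): 2 ← 1
  undo op 2 (cut 9): 1 ← 10
  undo op 1 (cut 16): 10 ← 6
So the element at position 8 came from original position 6.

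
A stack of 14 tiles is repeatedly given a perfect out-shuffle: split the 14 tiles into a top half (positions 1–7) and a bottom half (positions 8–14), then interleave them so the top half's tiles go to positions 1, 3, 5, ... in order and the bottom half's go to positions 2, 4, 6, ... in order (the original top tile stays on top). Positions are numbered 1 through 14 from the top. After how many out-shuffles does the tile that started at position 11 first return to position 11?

Follow position 11 under repeated out-shuffles:
11 → 8 → 2 → 3 → 5 → 9 → 4 → 7 → 13 → 12 → 10 → 6 → 11
It first returns after 12 out-shuffles.

12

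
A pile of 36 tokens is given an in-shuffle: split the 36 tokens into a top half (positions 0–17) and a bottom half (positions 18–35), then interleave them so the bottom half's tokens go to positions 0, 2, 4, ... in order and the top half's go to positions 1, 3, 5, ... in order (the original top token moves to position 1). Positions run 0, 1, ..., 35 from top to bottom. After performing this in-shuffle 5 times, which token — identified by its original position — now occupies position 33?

7

Work backwards from position 33, undoing one in-shuffle at a time:
33 ← 16 ← 26 ← 31 ← 15 ← 7
So the token now at position 33 started at position 7.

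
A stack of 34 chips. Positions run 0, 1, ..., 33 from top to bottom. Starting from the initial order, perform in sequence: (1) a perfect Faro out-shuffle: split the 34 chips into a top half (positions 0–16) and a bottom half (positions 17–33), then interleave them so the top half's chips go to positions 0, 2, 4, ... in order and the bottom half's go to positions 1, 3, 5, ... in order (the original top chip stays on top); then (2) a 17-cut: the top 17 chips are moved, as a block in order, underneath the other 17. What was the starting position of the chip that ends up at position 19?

1

Undo the operations in reverse order, starting from position 19:
  undo op 2 (cut 17): 19 ← 2
  undo op 1 (out-shuffle, from top half): 2 ← 1
So the chip at position 19 came from original position 1.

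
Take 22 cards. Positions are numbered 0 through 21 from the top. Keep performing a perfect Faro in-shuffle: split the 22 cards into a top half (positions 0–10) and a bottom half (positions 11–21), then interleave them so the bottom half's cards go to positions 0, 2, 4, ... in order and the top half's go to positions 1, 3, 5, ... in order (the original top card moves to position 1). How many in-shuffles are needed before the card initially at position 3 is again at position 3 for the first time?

11

Follow position 3 under repeated in-shuffles:
3 → 7 → 15 → 8 → 17 → 12 → 2 → 5 → 11 → 0 → 1 → 3
It first returns after 11 in-shuffles.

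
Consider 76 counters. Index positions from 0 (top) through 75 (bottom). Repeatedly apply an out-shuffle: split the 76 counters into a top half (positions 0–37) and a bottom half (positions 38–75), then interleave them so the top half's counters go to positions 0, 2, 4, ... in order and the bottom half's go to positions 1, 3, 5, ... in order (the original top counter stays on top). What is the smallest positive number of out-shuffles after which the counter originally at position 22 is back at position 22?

Follow position 22 under repeated out-shuffles:
22 → 44 → 13 → 26 → 52 → 29 → 58 → 41 → 7 → 14 → 28 → 56 → 37 → 74 → 73 → 71 → 67 → 59 → 43 → 11 → 22
It first returns after 20 out-shuffles.

20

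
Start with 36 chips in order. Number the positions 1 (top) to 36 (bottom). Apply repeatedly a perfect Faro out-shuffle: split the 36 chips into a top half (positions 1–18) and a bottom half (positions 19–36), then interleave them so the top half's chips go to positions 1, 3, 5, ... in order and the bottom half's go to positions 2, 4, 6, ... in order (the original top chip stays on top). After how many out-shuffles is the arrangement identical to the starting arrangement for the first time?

The out-shuffle permutes the 36 positions with cycle lengths [1, 1, 3, 3, 4, 12, 12].
Every chip is home exactly when every cycle has completed a whole number of laps, i.e. after lcm(1, 3, 4, 12) = 12 out-shuffles.

12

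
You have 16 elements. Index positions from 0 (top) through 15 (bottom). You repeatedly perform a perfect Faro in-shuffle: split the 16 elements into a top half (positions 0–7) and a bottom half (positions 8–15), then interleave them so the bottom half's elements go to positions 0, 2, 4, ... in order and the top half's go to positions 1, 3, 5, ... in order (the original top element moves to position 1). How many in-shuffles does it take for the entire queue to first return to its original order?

The in-shuffle permutes the 16 positions with cycle lengths [8, 8].
Every element is home exactly when every cycle has completed a whole number of laps, i.e. after lcm(8) = 8 in-shuffles.

8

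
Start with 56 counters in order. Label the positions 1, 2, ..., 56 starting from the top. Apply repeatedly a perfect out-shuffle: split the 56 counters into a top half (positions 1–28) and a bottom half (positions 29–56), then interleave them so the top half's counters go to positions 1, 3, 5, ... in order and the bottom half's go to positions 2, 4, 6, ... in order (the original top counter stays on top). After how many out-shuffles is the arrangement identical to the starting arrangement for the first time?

The out-shuffle permutes the 56 positions with cycle lengths [1, 1, 4, 10, 20, 20].
Every counter is home exactly when every cycle has completed a whole number of laps, i.e. after lcm(1, 4, 10, 20) = 20 out-shuffles.

20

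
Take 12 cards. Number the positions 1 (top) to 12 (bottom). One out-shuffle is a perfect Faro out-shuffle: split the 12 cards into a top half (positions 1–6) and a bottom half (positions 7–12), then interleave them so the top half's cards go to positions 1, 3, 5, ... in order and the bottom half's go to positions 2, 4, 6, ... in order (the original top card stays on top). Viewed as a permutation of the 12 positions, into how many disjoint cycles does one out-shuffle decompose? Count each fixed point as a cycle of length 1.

Trace each unvisited position around until it returns:
(1) (2 3 5 9 6 11 10 8 4 7) (12)
3 cycles in total.

3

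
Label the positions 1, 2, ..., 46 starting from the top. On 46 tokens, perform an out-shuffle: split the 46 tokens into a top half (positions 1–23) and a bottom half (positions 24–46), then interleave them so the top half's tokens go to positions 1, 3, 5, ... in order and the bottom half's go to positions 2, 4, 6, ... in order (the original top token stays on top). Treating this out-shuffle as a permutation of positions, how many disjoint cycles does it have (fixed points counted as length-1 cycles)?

Trace each unvisited position around until it returns:
(1) (2 3 5 9 17 33 ... len 12) (4 7 13 25) (6 11 21 41 36 26) (8 15 29 12 23 45 ... len 12) (10 19 37 28) (16 31) (22 43 40 34) ... plus 1 more
9 cycles in total.

9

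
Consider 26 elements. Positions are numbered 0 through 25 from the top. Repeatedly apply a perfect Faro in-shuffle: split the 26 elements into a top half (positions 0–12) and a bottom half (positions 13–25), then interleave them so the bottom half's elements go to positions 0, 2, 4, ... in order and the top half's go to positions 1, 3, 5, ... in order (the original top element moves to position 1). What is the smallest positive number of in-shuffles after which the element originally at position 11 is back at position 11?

Follow position 11 under repeated in-shuffles:
11 → 23 → 20 → 14 → 2 → 5 → 11
It first returns after 6 in-shuffles.

6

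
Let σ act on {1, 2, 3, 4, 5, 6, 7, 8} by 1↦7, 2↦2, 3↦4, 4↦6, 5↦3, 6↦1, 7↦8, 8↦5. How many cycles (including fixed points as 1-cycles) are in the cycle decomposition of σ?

Cycle decomposition: (1 7 8 5 3 4 6) (2).
2 cycles.

2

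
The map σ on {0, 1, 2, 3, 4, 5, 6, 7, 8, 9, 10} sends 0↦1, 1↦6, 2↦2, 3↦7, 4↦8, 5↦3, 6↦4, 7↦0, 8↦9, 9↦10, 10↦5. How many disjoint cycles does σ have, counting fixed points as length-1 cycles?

2

Cycle decomposition: (0 1 6 4 8 9 10 5 3 7) (2).
2 cycles.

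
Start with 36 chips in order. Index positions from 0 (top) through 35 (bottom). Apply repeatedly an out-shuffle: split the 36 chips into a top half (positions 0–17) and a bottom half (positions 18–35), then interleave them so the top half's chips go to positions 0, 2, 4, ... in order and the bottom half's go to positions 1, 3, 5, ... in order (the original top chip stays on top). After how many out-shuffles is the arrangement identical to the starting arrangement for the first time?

The out-shuffle permutes the 36 positions with cycle lengths [1, 1, 3, 3, 4, 12, 12].
Every chip is home exactly when every cycle has completed a whole number of laps, i.e. after lcm(1, 3, 4, 12) = 12 out-shuffles.

12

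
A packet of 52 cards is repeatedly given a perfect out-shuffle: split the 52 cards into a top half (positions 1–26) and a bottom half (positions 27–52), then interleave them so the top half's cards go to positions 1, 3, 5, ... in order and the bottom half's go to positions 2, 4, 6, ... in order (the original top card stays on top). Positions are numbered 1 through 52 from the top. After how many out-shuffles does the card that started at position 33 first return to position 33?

Follow position 33 under repeated out-shuffles:
33 → 14 → 27 → 2 → 3 → 5 → 9 → 17 → 33
It first returns after 8 out-shuffles.

8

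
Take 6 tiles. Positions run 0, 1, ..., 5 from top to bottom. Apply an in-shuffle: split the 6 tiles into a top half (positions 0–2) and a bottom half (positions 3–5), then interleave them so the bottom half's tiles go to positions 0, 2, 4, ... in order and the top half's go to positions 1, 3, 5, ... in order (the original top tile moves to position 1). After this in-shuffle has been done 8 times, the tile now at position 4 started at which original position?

Work backwards from position 4, undoing one in-shuffle at a time:
4 ← 5 ← 2 ← 4 ← 5 ← 2 ← 4 ← 5 ← 2
So the tile now at position 4 started at position 2.

2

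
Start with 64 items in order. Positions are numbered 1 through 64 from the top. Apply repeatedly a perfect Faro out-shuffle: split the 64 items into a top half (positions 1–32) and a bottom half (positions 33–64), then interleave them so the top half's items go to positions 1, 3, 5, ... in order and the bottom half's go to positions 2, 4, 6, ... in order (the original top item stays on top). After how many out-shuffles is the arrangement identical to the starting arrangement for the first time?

6

The out-shuffle permutes the 64 positions with cycle lengths [1, 1, 2, 3, 3, 6, 6, 6, 6, 6, 6, 6, 6, 6].
Every item is home exactly when every cycle has completed a whole number of laps, i.e. after lcm(1, 2, 3, 6) = 6 out-shuffles.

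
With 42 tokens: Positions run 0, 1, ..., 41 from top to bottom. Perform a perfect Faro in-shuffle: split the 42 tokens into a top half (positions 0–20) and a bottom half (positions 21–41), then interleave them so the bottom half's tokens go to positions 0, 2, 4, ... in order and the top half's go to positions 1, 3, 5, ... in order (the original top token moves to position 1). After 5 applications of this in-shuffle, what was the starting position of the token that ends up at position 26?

20

Work backwards from position 26, undoing one in-shuffle at a time:
26 ← 34 ← 38 ← 40 ← 41 ← 20
So the token now at position 26 started at position 20.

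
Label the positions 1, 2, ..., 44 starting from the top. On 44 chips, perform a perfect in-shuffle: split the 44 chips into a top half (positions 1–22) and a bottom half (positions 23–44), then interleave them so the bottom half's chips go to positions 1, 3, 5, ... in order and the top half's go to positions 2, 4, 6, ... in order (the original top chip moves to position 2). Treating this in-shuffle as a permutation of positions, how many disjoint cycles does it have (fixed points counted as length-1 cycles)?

7

Trace each unvisited position around until it returns:
(1 2 4 8 16 32 ... len 12) (3 6 12 24) (5 10 20 40 35 25) (7 14 28 11 22 44 ... len 12) (9 18 36 27) (15 30) (21 42 39 33)
7 cycles in total.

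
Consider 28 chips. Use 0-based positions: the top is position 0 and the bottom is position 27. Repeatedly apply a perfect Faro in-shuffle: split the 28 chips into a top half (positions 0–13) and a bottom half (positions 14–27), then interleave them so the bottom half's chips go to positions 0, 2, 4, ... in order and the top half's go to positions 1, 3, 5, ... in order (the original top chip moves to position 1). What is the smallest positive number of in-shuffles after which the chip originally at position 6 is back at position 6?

Follow position 6 under repeated in-shuffles:
6 → 13 → 27 → 26 → 24 → 20 → 12 → 25 → ... → 6 (length 28)
It first returns after 28 in-shuffles.

28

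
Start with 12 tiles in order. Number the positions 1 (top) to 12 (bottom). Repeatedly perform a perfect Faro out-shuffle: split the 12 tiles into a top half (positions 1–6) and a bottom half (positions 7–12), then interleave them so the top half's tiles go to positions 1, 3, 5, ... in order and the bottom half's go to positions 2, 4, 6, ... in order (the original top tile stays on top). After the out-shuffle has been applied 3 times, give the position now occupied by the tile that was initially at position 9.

10

Track the tile's position through each out-shuffle:
9 → 6 → 11 → 10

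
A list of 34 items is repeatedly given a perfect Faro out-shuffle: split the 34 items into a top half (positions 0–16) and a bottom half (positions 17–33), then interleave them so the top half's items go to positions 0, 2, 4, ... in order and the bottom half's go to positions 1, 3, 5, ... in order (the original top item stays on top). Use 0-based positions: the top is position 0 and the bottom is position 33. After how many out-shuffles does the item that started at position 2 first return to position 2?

10

Follow position 2 under repeated out-shuffles:
2 → 4 → 8 → 16 → 32 → 31 → 29 → 25 → 17 → 1 → 2
It first returns after 10 out-shuffles.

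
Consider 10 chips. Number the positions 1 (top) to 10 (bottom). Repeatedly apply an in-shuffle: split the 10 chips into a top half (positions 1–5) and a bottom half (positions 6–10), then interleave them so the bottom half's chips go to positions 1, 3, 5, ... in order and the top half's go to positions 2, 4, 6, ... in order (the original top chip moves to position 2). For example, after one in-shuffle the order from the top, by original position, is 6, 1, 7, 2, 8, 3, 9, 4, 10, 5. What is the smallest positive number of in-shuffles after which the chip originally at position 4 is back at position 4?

Follow position 4 under repeated in-shuffles:
4 → 8 → 5 → 10 → 9 → 7 → 3 → 6 → 1 → 2 → 4
It first returns after 10 in-shuffles.

10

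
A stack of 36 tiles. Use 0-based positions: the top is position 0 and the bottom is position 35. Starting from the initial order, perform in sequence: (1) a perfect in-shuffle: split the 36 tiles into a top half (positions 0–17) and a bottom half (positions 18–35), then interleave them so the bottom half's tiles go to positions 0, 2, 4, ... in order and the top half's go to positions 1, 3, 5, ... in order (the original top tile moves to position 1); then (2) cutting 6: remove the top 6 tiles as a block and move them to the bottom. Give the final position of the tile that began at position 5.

Track the tile from position 5 forward through each operation:
  after op 1 (in-shuffle): 5 → 11
  after op 2 (cut 6): 11 → 5

5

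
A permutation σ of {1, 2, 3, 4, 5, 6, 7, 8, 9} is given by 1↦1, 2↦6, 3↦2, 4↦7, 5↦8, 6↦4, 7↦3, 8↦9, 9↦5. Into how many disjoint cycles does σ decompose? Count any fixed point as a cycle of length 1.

3

Cycle decomposition: (1) (2 6 4 7 3) (5 8 9).
3 cycles.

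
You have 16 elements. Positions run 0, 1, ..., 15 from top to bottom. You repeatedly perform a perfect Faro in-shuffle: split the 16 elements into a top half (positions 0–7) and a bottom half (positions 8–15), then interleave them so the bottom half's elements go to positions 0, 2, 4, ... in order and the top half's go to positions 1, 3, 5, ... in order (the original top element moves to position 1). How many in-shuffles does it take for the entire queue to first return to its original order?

The in-shuffle permutes the 16 positions with cycle lengths [8, 8].
Every element is home exactly when every cycle has completed a whole number of laps, i.e. after lcm(8) = 8 in-shuffles.

8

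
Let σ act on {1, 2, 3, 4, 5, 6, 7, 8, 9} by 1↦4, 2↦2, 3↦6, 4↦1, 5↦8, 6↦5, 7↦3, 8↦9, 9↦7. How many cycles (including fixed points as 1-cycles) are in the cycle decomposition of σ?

3

Cycle decomposition: (1 4) (2) (3 6 5 8 9 7).
3 cycles.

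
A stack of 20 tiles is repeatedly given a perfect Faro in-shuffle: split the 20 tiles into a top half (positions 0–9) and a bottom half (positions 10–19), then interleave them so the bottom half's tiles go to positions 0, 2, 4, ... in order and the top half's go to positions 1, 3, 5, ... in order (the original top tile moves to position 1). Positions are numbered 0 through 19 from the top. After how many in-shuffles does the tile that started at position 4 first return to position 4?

Follow position 4 under repeated in-shuffles:
4 → 9 → 19 → 18 → 16 → 12 → 4
It first returns after 6 in-shuffles.

6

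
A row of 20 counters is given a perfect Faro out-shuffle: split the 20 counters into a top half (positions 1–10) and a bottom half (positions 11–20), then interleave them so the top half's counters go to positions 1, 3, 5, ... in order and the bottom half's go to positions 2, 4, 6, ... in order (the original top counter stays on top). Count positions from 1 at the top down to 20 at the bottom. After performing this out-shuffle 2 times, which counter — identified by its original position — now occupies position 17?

5

Work backwards from position 17, undoing one out-shuffle at a time:
17 ← 9 ← 5
So the counter now at position 17 started at position 5.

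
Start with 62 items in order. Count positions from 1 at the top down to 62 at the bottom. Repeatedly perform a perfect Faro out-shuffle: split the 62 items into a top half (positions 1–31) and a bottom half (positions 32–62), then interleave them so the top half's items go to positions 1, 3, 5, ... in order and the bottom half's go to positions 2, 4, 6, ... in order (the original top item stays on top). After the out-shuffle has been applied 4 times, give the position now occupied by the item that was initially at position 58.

59

Track the item's position through each out-shuffle:
58 → 54 → 46 → 30 → 59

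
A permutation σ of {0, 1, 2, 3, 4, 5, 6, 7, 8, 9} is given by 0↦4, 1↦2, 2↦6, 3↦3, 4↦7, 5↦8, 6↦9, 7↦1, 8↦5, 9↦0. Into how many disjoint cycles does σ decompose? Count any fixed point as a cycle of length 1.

Cycle decomposition: (0 4 7 1 2 6 9) (3) (5 8).
3 cycles.

3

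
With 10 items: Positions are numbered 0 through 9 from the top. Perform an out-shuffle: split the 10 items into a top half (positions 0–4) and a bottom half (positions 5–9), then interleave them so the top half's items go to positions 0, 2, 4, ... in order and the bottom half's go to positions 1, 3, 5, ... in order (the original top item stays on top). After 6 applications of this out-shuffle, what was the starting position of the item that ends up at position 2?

2

Work backwards from position 2, undoing one out-shuffle at a time:
2 ← 1 ← 5 ← 7 ← 8 ← 4 ← 2
So the item now at position 2 started at position 2.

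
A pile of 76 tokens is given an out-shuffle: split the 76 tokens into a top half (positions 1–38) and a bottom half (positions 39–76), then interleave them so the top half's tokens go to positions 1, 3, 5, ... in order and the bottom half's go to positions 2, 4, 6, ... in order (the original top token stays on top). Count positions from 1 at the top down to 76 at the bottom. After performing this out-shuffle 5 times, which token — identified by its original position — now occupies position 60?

Work backwards from position 60, undoing one out-shuffle at a time:
60 ← 68 ← 72 ← 74 ← 75 ← 38
So the token now at position 60 started at position 38.

38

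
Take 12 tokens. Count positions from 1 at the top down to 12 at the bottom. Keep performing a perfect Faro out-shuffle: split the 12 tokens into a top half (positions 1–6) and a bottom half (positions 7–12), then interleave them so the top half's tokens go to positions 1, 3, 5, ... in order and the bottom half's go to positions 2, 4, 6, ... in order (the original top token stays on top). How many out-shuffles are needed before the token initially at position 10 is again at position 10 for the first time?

10

Follow position 10 under repeated out-shuffles:
10 → 8 → 4 → 7 → 2 → 3 → 5 → 9 → 6 → 11 → 10
It first returns after 10 out-shuffles.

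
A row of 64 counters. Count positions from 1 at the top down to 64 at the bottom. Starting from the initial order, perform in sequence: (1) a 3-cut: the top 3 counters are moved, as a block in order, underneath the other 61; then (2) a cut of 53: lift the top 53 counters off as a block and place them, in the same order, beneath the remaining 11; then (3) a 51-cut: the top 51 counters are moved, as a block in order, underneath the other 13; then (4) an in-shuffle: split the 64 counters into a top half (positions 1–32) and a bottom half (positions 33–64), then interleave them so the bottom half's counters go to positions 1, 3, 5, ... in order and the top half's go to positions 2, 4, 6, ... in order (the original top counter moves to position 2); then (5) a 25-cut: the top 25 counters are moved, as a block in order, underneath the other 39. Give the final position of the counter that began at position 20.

Track the counter from position 20 forward through each operation:
  after op 1 (cut 3): 20 → 17
  after op 2 (cut 53): 17 → 28
  after op 3 (cut 51): 28 → 41
  after op 4 (in-shuffle): 41 → 17
  after op 5 (cut 25): 17 → 56

56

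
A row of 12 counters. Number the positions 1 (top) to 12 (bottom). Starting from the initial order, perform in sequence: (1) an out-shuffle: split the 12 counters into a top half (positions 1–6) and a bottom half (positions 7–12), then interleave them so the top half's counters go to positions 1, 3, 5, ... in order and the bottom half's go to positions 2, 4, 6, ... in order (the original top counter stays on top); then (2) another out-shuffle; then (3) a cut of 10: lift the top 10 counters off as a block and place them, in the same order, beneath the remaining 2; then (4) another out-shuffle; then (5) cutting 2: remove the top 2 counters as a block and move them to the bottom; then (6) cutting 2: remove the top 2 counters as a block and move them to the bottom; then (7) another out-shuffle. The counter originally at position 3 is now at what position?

Track the counter from position 3 forward through each operation:
  after op 1 (out-shuffle): 3 → 5
  after op 2 (out-shuffle): 5 → 9
  after op 3 (cut 10): 9 → 11
  after op 4 (out-shuffle): 11 → 10
  after op 5 (cut 2): 10 → 8
  after op 6 (cut 2): 8 → 6
  after op 7 (out-shuffle): 6 → 11

11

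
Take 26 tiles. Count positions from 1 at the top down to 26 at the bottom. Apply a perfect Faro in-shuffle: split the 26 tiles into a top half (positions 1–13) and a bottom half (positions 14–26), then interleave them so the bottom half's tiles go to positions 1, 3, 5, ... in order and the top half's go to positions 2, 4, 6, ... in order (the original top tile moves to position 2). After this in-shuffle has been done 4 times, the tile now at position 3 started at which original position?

12

Work backwards from position 3, undoing one in-shuffle at a time:
3 ← 15 ← 21 ← 24 ← 12
So the tile now at position 3 started at position 12.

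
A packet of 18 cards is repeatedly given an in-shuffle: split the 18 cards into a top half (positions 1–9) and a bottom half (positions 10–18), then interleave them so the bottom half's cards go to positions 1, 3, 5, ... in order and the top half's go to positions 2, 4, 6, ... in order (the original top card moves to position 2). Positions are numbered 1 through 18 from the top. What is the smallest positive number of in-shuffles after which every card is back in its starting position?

18

The in-shuffle permutes the 18 positions with cycle lengths [18].
Every card is home exactly when every cycle has completed a whole number of laps, i.e. after lcm(18) = 18 in-shuffles.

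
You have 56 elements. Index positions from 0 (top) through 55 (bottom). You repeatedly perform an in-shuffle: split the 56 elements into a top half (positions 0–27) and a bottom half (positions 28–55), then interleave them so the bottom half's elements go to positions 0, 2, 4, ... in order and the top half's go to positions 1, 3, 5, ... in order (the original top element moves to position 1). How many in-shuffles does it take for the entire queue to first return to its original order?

18

The in-shuffle permutes the 56 positions with cycle lengths [2, 18, 18, 18].
Every element is home exactly when every cycle has completed a whole number of laps, i.e. after lcm(2, 18) = 18 in-shuffles.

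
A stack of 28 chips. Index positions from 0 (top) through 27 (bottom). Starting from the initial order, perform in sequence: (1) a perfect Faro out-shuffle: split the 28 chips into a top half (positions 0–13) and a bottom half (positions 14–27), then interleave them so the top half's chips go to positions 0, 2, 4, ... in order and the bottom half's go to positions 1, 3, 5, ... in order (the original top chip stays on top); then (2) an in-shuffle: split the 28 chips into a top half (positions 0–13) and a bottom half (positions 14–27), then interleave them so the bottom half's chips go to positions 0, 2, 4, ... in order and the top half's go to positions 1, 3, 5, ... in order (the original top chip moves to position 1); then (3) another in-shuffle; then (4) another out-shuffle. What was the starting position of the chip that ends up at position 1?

Undo the operations in reverse order, starting from position 1:
  undo op 4 (out-shuffle, from bottom half): 1 ← 14
  undo op 3 (in-shuffle, from bottom half): 14 ← 21
  undo op 2 (in-shuffle, from top half): 21 ← 10
  undo op 1 (out-shuffle, from top half): 10 ← 5
So the chip at position 1 came from original position 5.

5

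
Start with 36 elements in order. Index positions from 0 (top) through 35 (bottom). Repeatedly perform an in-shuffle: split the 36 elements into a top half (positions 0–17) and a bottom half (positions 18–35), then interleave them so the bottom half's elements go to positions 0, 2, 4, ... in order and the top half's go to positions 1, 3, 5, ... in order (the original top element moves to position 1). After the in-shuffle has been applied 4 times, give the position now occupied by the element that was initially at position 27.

Track the element's position through each in-shuffle:
27 → 18 → 0 → 1 → 3

3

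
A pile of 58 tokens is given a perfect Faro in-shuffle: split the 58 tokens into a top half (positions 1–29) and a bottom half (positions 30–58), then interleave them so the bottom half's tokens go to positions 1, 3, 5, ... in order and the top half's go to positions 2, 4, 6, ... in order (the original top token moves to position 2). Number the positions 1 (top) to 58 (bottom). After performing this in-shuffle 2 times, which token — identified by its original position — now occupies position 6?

Work backwards from position 6, undoing one in-shuffle at a time:
6 ← 3 ← 31
So the token now at position 6 started at position 31.

31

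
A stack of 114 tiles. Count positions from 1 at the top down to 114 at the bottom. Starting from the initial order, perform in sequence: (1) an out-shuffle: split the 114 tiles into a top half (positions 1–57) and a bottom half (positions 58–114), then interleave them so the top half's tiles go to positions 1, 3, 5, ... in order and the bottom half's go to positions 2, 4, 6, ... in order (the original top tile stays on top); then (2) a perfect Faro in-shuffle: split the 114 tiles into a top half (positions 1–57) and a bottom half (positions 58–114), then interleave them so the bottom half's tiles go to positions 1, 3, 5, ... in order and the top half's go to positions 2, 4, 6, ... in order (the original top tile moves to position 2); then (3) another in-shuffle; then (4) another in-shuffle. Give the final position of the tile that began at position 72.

Track the tile from position 72 forward through each operation:
  after op 1 (out-shuffle): 72 → 30
  after op 2 (in-shuffle): 30 → 60
  after op 3 (in-shuffle): 60 → 5
  after op 4 (in-shuffle): 5 → 10

10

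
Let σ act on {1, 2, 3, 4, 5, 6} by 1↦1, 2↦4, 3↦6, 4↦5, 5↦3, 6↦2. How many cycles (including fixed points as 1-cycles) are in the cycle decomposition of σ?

2

Cycle decomposition: (1) (2 4 5 3 6).
2 cycles.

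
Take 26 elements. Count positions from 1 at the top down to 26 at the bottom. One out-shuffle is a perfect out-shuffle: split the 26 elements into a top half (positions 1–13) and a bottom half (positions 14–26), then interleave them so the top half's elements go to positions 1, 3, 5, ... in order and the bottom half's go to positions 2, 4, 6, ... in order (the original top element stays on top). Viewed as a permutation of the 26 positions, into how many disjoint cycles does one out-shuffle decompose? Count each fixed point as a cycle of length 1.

Trace each unvisited position around until it returns:
(1) (2 3 5 9 17 8 ... len 20) (6 11 21 16) (26)
4 cycles in total.

4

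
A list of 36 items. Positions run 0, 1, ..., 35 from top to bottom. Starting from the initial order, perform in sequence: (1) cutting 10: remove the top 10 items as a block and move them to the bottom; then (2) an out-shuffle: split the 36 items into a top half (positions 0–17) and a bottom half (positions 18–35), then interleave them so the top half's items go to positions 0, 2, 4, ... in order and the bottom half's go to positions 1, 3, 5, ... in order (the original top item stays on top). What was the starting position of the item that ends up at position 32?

26

Undo the operations in reverse order, starting from position 32:
  undo op 2 (out-shuffle, from top half): 32 ← 16
  undo op 1 (cut 10): 16 ← 26
So the item at position 32 came from original position 26.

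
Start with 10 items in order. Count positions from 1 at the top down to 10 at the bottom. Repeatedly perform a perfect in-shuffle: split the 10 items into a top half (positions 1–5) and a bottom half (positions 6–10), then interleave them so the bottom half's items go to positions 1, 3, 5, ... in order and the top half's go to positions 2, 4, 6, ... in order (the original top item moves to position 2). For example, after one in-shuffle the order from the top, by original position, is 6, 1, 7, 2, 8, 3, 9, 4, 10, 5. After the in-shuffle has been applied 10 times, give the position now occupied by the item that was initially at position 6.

6

Track the item's position through each in-shuffle:
6 → 1 → 2 → 4 → 8 → 5 → 10 → 9 → 7 → 3 → 6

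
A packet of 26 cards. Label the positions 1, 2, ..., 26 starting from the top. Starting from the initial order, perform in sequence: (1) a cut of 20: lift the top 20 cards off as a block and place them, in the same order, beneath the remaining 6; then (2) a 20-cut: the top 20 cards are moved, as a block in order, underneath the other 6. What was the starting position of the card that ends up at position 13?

Undo the operations in reverse order, starting from position 13:
  undo op 2 (cut 20): 13 ← 7
  undo op 1 (cut 20): 7 ← 1
So the card at position 13 came from original position 1.

1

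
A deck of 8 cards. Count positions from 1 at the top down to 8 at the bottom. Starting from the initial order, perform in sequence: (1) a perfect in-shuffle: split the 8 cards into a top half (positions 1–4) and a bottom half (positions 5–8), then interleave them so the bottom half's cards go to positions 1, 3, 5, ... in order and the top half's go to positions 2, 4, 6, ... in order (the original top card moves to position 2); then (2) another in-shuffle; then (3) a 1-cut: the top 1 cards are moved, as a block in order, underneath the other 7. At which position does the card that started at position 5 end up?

1

Track the card from position 5 forward through each operation:
  after op 1 (in-shuffle): 5 → 1
  after op 2 (in-shuffle): 1 → 2
  after op 3 (cut 1): 2 → 1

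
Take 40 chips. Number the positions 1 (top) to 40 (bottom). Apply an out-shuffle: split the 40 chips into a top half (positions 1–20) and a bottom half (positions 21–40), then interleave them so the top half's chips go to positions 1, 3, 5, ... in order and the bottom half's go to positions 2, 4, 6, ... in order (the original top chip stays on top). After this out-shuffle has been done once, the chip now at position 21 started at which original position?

11

Work backwards from position 21, undoing one out-shuffle at a time:
21 ← 11
So the chip now at position 21 started at position 11.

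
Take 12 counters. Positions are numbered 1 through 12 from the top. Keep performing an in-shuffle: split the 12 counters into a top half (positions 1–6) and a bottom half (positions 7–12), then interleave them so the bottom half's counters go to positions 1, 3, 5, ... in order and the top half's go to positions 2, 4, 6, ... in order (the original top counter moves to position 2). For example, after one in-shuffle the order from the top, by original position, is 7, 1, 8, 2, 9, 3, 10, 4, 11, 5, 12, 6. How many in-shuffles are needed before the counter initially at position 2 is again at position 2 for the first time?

12

Follow position 2 under repeated in-shuffles:
2 → 4 → 8 → 3 → 6 → 12 → 11 → 9 → 5 → 10 → 7 → 1 → 2
It first returns after 12 in-shuffles.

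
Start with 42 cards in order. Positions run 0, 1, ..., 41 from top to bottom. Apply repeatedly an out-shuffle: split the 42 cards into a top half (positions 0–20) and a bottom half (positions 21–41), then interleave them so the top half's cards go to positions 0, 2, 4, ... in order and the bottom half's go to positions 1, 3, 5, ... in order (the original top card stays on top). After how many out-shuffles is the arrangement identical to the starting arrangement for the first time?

The out-shuffle permutes the 42 positions with cycle lengths [1, 1, 20, 20].
Every card is home exactly when every cycle has completed a whole number of laps, i.e. after lcm(1, 20) = 20 out-shuffles.

20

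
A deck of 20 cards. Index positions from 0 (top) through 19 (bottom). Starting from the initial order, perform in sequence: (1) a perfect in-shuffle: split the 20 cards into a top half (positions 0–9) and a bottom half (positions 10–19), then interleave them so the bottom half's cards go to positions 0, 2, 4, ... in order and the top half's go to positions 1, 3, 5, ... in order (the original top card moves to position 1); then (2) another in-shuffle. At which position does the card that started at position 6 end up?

6

Track the card from position 6 forward through each operation:
  after op 1 (in-shuffle): 6 → 13
  after op 2 (in-shuffle): 13 → 6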